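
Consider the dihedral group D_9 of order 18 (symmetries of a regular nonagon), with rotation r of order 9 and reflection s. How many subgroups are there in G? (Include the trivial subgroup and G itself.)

|G| = 18, so by Lagrange every subgroup order divides 18. Divisors: 1, 2, 3, 6, 9, 18.
Subgroups by order — order 1: 1; order 2: 9; order 3: 1; order 6: 3; order 9: 1; order 18: 1.
Total: 1 + 9 + 1 + 3 + 1 + 1 = 16.

16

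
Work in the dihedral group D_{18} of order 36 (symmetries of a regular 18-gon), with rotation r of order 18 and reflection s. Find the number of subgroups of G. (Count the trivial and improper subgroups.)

|G| = 36, so by Lagrange every subgroup order divides 36. Divisors: 1, 2, 3, 4, 6, 9, 12, 18, 36.
Subgroups by order — order 1: 1; order 2: 19; order 3: 1; order 4: 9; order 6: 7; order 9: 1; order 12: 3; order 18: 3; order 36: 1.
Total: 1 + 19 + 1 + 9 + 7 + 1 + 3 + 3 + 1 = 45.

45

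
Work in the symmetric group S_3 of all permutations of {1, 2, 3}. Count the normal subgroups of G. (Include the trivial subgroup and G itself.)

G has 6 subgroups. Checking conjugation-invariance by order — order 1: 1/1 normal; order 2: 0/3 normal; order 3: 1/1 normal; order 6: 1/1 normal.
Total normal subgroups: 3.

3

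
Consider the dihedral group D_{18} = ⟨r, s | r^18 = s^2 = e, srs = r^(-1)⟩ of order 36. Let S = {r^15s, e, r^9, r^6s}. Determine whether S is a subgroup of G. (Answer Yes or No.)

|S| = 4 divides |G| = 36, consistent with Lagrange.
S contains the identity, every element's inverse is in S, and S is closed under ·: it is a subgroup.

Yes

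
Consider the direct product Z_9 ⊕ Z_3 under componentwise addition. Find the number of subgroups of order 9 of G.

4

|G| = 27 and 9 | 27, so subgroups of order 9 are possible by Lagrange.
The subgroups of order 9 are: {(0,0), (0,1), (0,2), (3,0), (3,1), (3,2), (6,0), (6,1), (6,2)}; {(0,0), (1,0), (2,0), (3,0), (4,0), (5,0), (6,0), (7,0), (8,0)}; {(0,0), (1,1), (2,2), (3,0), (4,1), (5,2), (6,0), (7,1), (8,2)}; {(0,0), (1,2), (2,1), (3,0), (4,2), (5,1), (6,0), (7,2), (8,1)}.
So G has 4 subgroups of order 9.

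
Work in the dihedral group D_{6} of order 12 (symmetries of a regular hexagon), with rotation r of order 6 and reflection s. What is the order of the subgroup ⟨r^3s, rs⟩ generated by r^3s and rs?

|⟨r^3s⟩| = 2 and |⟨rs⟩| = 2, so |H| is a multiple of lcm(2, 2) = 2 and divides |G| = 12.
Closing under the operation: H = {e, r^2, r^4, rs, r^3s, r^5s}, so |H| = 6.

6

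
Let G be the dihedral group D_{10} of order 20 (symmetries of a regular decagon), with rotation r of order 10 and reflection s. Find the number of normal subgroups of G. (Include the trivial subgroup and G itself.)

G has 22 subgroups. Checking conjugation-invariance by order — order 1: 1/1 normal; order 2: 1/11 normal; order 4: 0/5 normal; order 5: 1/1 normal; order 10: 3/3 normal; order 20: 1/1 normal.
Total normal subgroups: 7.

7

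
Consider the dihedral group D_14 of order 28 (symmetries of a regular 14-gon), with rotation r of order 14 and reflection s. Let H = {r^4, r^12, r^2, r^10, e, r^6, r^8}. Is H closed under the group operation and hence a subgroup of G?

Yes

|H| = 7 divides |G| = 28, consistent with Lagrange.
H contains the identity, every element's inverse is in H, and H is closed under ·: it is a subgroup.
In fact H = ⟨r^4⟩.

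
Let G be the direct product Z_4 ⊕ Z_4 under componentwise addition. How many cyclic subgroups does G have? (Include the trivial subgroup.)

10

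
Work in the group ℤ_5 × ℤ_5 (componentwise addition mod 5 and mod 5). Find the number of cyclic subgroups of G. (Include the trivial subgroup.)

7

Group the elements of G by the cyclic subgroup they generate; each cyclic subgroup of order d accounts for φ(d) elements.
Cyclic subgroups by order — order 1: 1; order 5: 6.
Total: 7.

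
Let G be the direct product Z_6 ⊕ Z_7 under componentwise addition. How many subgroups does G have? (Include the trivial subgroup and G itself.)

|G| = 42, so by Lagrange every subgroup order divides 42. Divisors: 1, 2, 3, 6, 7, 14, 21, 42.
Subgroups by order — order 1: 1; order 2: 1; order 3: 1; order 6: 1; order 7: 1; order 14: 1; order 21: 1; order 42: 1.
Total: 1 + 1 + 1 + 1 + 1 + 1 + 1 + 1 = 8.

8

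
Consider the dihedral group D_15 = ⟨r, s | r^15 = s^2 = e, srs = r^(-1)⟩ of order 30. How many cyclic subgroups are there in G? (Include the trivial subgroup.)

Group the elements of G by the cyclic subgroup they generate; each cyclic subgroup of order d accounts for φ(d) elements.
Cyclic subgroups by order — order 1: 1; order 2: 15; order 3: 1; order 5: 1; order 15: 1.
Total: 19.

19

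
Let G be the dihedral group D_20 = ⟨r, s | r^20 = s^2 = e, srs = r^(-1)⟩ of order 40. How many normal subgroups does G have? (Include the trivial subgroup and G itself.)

9

G has 48 subgroups. Checking conjugation-invariance by order — order 1: 1/1 normal; order 2: 1/21 normal; order 4: 1/11 normal; order 5: 1/1 normal; order 8: 0/5 normal; order 10: 1/5 normal; order 20: 3/3 normal; order 40: 1/1 normal.
Total normal subgroups: 9.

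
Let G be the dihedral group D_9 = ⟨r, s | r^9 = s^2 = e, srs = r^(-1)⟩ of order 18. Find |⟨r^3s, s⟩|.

|⟨r^3s⟩| = 2 and |⟨s⟩| = 2, so |H| is a multiple of lcm(2, 2) = 2 and divides |G| = 18.
Closing under the operation: H = {e, r^3, r^6, s, r^3s, r^6s}, so |H| = 6.

6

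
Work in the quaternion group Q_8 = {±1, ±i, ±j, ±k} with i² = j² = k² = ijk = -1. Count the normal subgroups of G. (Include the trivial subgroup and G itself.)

G has 6 subgroups. Checking conjugation-invariance by order — order 1: 1/1 normal; order 2: 1/1 normal; order 4: 3/3 normal; order 8: 1/1 normal.
Total normal subgroups: 6.

6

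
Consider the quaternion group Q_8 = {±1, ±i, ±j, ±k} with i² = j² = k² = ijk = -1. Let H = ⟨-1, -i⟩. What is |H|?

4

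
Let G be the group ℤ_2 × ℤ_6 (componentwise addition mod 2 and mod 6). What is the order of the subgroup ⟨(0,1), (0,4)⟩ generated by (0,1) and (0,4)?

6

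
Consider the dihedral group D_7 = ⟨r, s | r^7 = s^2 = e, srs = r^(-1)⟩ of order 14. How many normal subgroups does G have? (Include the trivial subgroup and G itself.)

3

G has 10 subgroups. Checking conjugation-invariance by order — order 1: 1/1 normal; order 2: 0/7 normal; order 7: 1/1 normal; order 14: 1/1 normal.
Total normal subgroups: 3.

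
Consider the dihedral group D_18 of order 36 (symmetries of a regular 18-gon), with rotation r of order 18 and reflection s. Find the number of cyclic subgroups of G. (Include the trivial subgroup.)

24

Group the elements of G by the cyclic subgroup they generate; each cyclic subgroup of order d accounts for φ(d) elements.
Cyclic subgroups by order — order 1: 1; order 2: 19; order 3: 1; order 6: 1; order 9: 1; order 18: 1.
Total: 24.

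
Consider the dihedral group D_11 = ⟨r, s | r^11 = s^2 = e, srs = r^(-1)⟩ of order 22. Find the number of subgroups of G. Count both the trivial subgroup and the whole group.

14

|G| = 22, so by Lagrange every subgroup order divides 22. Divisors: 1, 2, 11, 22.
Subgroups by order — order 1: 1; order 2: 11; order 11: 1; order 22: 1.
Total: 1 + 11 + 1 + 1 = 14.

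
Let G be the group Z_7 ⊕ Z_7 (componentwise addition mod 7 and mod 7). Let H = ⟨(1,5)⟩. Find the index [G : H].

|⟨(1,5)⟩| = 7 and |G| = 49.
By Lagrange, [G : H] = |G|/|H| = 49/7 = 7.

7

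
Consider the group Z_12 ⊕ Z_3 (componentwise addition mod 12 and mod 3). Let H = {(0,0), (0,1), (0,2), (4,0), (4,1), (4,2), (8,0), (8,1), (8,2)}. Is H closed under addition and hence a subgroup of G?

Yes

|H| = 9 divides |G| = 36, consistent with Lagrange.
H contains the identity, every element's inverse is in H, and H is closed under +: it is a subgroup.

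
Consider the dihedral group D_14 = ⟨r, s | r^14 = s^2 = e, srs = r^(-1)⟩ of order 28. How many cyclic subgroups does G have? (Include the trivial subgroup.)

Group the elements of G by the cyclic subgroup they generate; each cyclic subgroup of order d accounts for φ(d) elements.
Cyclic subgroups by order — order 1: 1; order 2: 15; order 7: 1; order 14: 1.
Total: 18.

18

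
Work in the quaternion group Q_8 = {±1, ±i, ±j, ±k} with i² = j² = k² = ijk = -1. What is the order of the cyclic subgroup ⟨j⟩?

Computing powers of j: the smallest k with (j)^k = e is k = 4.

4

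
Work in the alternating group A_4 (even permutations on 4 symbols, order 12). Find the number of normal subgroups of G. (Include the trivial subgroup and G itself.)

3

G has 10 subgroups. Checking conjugation-invariance by order — order 1: 1/1 normal; order 2: 0/3 normal; order 3: 0/4 normal; order 4: 1/1 normal; order 12: 1/1 normal.
Total normal subgroups: 3.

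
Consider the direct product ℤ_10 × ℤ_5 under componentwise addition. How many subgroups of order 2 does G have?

1

|G| = 50 and 2 | 50, so subgroups of order 2 are possible by Lagrange.
The subgroups of order 2 are: {(0,0), (5,0)}.
So G has 1 subgroup of order 2.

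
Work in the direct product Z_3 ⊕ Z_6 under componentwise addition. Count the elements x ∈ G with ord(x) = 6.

8

An element (a,b) has order lcm(ord(a), ord(b)); count pairs with lcm equal to 6.
Enumerating gives 8 such elements.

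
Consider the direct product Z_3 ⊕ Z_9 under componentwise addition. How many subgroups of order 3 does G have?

4

|G| = 27 and 3 | 27, so subgroups of order 3 are possible by Lagrange.
The subgroups of order 3 are: {(0,0), (0,3), (0,6)}; {(0,0), (1,0), (2,0)}; {(0,0), (1,3), (2,6)}; {(0,0), (1,6), (2,3)}.
So G has 4 subgroups of order 3.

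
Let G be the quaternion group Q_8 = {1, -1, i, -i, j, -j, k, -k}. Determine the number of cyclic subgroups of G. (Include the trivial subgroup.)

Each element a generates a cyclic subgroup ⟨a⟩; distinct elements may generate the same one (a cyclic group of order d has φ(d) generators).
Cyclic subgroups by order — order 1: 1; order 2: 1; order 4: 3.
Total: 5.

5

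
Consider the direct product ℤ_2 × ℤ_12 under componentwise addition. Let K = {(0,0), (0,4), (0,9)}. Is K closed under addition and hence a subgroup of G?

(0,9) ∈ K but its inverse (0,3) ∉ K, so K is not a subgroup.

No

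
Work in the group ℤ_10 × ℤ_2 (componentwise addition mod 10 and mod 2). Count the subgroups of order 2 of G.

|G| = 20 and 2 | 20, so subgroups of order 2 are possible by Lagrange.
The subgroups of order 2 are: {(0,0), (0,1)}; {(0,0), (5,0)}; {(0,0), (5,1)}.
So G has 3 subgroups of order 2.

3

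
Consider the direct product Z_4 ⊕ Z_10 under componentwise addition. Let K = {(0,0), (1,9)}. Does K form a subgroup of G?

No

(1,9) ∈ K but its inverse (3,1) ∉ K, so K is not a subgroup.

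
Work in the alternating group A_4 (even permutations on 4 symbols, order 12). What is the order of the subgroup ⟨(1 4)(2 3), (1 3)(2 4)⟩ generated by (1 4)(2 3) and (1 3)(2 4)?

|⟨(1 4)(2 3)⟩| = 2 and |⟨(1 3)(2 4)⟩| = 2, so |H| is a multiple of lcm(2, 2) = 2 and divides |G| = 12.
Closing under the operation: H = {e, (1 2)(3 4), (1 3)(2 4), (1 4)(2 3)}, so |H| = 4.

4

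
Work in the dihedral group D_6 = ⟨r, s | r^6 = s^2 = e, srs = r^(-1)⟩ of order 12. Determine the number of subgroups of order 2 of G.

7

|G| = 12 and 2 | 12, so subgroups of order 2 are possible by Lagrange.
The subgroups of order 2 are: {e, r^2s}; {e, r^3}; {e, r^3s}; {e, r^4s}; … (7 in all).
So G has 7 subgroups of order 2.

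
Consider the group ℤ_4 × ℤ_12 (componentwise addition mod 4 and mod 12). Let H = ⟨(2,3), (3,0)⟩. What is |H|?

16

|⟨(2,3)⟩| = 4 and |⟨(3,0)⟩| = 4, so |H| is a multiple of lcm(4, 4) = 4 and divides |G| = 48.
Closing under the operation: H = {(0,0), (0,3), (0,6), (0,9), (1,0), (1,3), (1,6), (1,9), (2,0), (2,3), (2,6), (2,9), (3,0), (3,3), (3,6), (3,9)}, so |H| = 16.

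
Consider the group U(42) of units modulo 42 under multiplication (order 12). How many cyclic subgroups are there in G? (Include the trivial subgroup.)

A cyclic subgroup of order d is generated by each of its φ(d) elements of order d, so the cyclic subgroups of order d number (#elements of order d)/φ(d).
Cyclic subgroups by order — order 1: 1; order 2: 3; order 3: 1; order 6: 3.
Total: 8.

8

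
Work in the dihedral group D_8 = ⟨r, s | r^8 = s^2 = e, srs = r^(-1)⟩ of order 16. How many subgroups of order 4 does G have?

|G| = 16 and 4 | 16, so subgroups of order 4 are possible by Lagrange.
The subgroups of order 4 are: {e, r^2, r^4, r^6}; {e, r^4, r^2s, r^6s}; {e, r^4, r^3s, r^7s}; {e, r^4, s, r^4s}; … (5 in all).
So G has 5 subgroups of order 4.

5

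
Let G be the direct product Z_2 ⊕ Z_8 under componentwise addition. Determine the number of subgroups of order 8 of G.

3

|G| = 16 and 8 | 16, so subgroups of order 8 are possible by Lagrange.
The subgroups of order 8 are: {(0,0), (0,1), (0,2), (0,3), (0,4), (0,5), (0,6), (0,7)}; {(0,0), (0,2), (0,4), (0,6), (1,0), (1,2), (1,4), (1,6)}; {(0,0), (0,2), (0,4), (0,6), (1,1), (1,3), (1,5), (1,7)}.
So G has 3 subgroups of order 8.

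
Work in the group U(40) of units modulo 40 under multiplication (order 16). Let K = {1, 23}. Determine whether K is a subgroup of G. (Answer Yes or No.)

23 ∈ K but its inverse 7 ∉ K, so K is not a subgroup.

No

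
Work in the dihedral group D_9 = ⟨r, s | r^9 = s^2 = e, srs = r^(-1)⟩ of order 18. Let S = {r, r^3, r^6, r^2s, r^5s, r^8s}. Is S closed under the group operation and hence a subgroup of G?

No

The identity e ∉ S, so S is not a subgroup.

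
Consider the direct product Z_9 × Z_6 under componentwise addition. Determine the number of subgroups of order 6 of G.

4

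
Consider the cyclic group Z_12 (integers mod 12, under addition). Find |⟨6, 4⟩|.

6

|⟨6⟩| = 2 and |⟨4⟩| = 3, so |H| is a multiple of lcm(2, 3) = 6 and divides |G| = 12.
Closing under the operation: H = {0, 2, 4, 6, 8, 10}, so |H| = 6.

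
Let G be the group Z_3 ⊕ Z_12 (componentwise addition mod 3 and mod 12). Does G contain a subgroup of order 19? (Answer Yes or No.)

No

19 does not divide |G| = 36, so by Lagrange no subgroup of order 19 exists.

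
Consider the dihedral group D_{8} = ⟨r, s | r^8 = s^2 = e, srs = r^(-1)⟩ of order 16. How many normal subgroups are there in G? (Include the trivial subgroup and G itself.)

7

G has 19 subgroups. Checking conjugation-invariance by order — order 1: 1/1 normal; order 2: 1/9 normal; order 4: 1/5 normal; order 8: 3/3 normal; order 16: 1/1 normal.
Total normal subgroups: 7.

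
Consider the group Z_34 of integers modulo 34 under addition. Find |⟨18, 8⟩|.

17

|⟨18⟩| = 17 and |⟨8⟩| = 17, so |H| is a multiple of lcm(17, 17) = 17 and divides |G| = 34.
Closing under the operation: H = {0, 2, 4, 6, 8, 10, 12, 14, 16, 18, 20, 22, 24, 26, 28, 30, 32}, so |H| = 17.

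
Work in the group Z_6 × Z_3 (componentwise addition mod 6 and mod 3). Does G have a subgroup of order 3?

3 | 18. A subgroup of order 3 is {(0,0), (0,1), (0,2)}.

Yes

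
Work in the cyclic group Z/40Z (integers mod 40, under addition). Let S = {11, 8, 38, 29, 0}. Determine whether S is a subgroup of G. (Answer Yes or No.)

No

38 ∈ S but its inverse 2 ∉ S, so S is not a subgroup.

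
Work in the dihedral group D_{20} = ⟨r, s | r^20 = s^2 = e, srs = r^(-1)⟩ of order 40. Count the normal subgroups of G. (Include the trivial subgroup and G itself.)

9

G has 48 subgroups. Checking conjugation-invariance by order — order 1: 1/1 normal; order 2: 1/21 normal; order 4: 1/11 normal; order 5: 1/1 normal; order 8: 0/5 normal; order 10: 1/5 normal; order 20: 3/3 normal; order 40: 1/1 normal.
Total normal subgroups: 9.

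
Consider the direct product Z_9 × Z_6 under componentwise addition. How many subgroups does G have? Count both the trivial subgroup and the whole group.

|G| = 54, so by Lagrange every subgroup order divides 54. Divisors: 1, 2, 3, 6, 9, 18, 27, 54.
Subgroups by order — order 1: 1; order 2: 1; order 3: 4; order 6: 4; order 9: 4; order 18: 4; order 27: 1; order 54: 1.
Total: 1 + 1 + 4 + 4 + 4 + 4 + 1 + 1 = 20.

20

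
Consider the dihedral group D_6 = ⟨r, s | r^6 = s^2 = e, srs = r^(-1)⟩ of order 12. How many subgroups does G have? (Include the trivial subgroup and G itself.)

|G| = 12, so by Lagrange every subgroup order divides 12. Divisors: 1, 2, 3, 4, 6, 12.
Subgroups by order — order 1: 1; order 2: 7; order 3: 1; order 4: 3; order 6: 3; order 12: 1.
Total: 1 + 7 + 1 + 3 + 3 + 1 = 16.

16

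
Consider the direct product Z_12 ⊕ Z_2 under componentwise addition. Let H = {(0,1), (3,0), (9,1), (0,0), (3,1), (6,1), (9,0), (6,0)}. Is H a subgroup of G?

|H| = 8 divides |G| = 24, consistent with Lagrange.
H contains the identity, every element's inverse is in H, and H is closed under +: it is a subgroup.

Yes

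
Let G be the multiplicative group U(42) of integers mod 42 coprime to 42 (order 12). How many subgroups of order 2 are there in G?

3

|G| = 12 and 2 | 12, so subgroups of order 2 are possible by Lagrange.
The subgroups of order 2 are: {1, 13}; {1, 29}; {1, 41}.
So G has 3 subgroups of order 2.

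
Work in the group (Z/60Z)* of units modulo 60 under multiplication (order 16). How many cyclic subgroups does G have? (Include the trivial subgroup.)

12

A cyclic subgroup of order d is generated by each of its φ(d) elements of order d, so the cyclic subgroups of order d number (#elements of order d)/φ(d).
Cyclic subgroups by order — order 1: 1; order 2: 7; order 4: 4.
Total: 12.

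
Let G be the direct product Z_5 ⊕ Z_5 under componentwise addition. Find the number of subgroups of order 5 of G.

6

|G| = 25 and 5 | 25, so subgroups of order 5 are possible by Lagrange.
The subgroups of order 5 are: {(0,0), (0,1), (0,2), (0,3), (0,4)}; {(0,0), (1,0), (2,0), (3,0), (4,0)}; {(0,0), (1,1), (2,2), (3,3), (4,4)}; {(0,0), (1,2), (2,4), (3,1), (4,3)}; … (6 in all).
So G has 6 subgroups of order 5.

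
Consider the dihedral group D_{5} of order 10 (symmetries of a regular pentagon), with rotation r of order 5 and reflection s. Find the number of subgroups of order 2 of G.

|G| = 10 and 2 | 10, so subgroups of order 2 are possible by Lagrange.
The subgroups of order 2 are: {e, r^2s}; {e, r^3s}; {e, r^4s}; {e, rs}; … (5 in all).
So G has 5 subgroups of order 2.

5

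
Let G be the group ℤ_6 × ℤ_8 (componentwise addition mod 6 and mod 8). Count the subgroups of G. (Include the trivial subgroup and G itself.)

|G| = 48, so by Lagrange every subgroup order divides 48. Divisors: 1, 2, 3, 4, 6, 8, 12, 16, 24, 48.
Subgroups by order — order 1: 1; order 2: 3; order 3: 1; order 4: 3; order 6: 3; order 8: 3; order 12: 3; order 16: 1; order 24: 3; order 48: 1.
Total: 1 + 3 + 1 + 3 + 3 + 3 + 3 + 1 + 3 + 1 = 22.

22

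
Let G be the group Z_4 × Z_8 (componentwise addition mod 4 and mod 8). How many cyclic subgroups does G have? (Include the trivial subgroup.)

14

Group the elements of G by the cyclic subgroup they generate; each cyclic subgroup of order d accounts for φ(d) elements.
Cyclic subgroups by order — order 1: 1; order 2: 3; order 4: 6; order 8: 4.
Total: 14.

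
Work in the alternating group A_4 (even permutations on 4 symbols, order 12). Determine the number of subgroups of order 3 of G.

4

|G| = 12 and 3 | 12, so subgroups of order 3 are possible by Lagrange.
The subgroups of order 3 are: {e, (1 2 3), (1 3 2)}; {e, (1 2 4), (1 4 2)}; {e, (1 3 4), (1 4 3)}; {e, (2 3 4), (2 4 3)}.
So G has 4 subgroups of order 3.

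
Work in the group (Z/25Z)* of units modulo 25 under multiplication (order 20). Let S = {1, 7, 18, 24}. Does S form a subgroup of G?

|S| = 4 divides |G| = 20, consistent with Lagrange.
S contains the identity, every element's inverse is in S, and S is closed under ·: it is a subgroup.
In fact S = ⟨18⟩.

Yes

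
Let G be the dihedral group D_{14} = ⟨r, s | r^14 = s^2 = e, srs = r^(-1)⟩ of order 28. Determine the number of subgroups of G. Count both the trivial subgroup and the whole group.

|G| = 28, so by Lagrange every subgroup order divides 28. Divisors: 1, 2, 4, 7, 14, 28.
Subgroups by order — order 1: 1; order 2: 15; order 4: 7; order 7: 1; order 14: 3; order 28: 1.
Total: 1 + 15 + 7 + 1 + 3 + 1 = 28.

28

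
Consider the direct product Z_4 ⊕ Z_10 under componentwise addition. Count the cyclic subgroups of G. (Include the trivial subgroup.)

12

Each element a generates a cyclic subgroup ⟨a⟩; distinct elements may generate the same one (a cyclic group of order d has φ(d) generators).
Cyclic subgroups by order — order 1: 1; order 2: 3; order 4: 2; order 5: 1; order 10: 3; order 20: 2.
Total: 12.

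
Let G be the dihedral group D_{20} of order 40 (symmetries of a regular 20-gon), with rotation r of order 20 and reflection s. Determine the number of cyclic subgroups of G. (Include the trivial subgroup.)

26

Each element a generates a cyclic subgroup ⟨a⟩; distinct elements may generate the same one (a cyclic group of order d has φ(d) generators).
Cyclic subgroups by order — order 1: 1; order 2: 21; order 4: 1; order 5: 1; order 10: 1; order 20: 1.
Total: 26.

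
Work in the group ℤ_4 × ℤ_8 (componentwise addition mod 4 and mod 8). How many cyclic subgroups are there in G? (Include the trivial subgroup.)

Group the elements of G by the cyclic subgroup they generate; each cyclic subgroup of order d accounts for φ(d) elements.
Cyclic subgroups by order — order 1: 1; order 2: 3; order 4: 6; order 8: 4.
Total: 14.

14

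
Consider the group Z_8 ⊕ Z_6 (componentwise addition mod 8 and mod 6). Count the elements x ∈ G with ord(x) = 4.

An element (a,b) has order lcm(ord(a), ord(b)); count pairs with lcm equal to 4.
Enumerating gives 4 such elements.

4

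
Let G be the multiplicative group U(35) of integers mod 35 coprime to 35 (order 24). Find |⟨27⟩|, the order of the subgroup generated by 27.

4

Compute successive powers of 27 mod 35: 27, 29, 13, 1; 27^4 ≡ 1 (mod 35).
So |⟨27⟩| = 4.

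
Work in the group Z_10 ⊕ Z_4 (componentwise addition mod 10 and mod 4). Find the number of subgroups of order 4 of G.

3

|G| = 40 and 4 | 40, so subgroups of order 4 are possible by Lagrange.
The subgroups of order 4 are: {(0,0), (0,1), (0,2), (0,3)}; {(0,0), (0,2), (5,0), (5,2)}; {(0,0), (0,2), (5,1), (5,3)}.
So G has 3 subgroups of order 4.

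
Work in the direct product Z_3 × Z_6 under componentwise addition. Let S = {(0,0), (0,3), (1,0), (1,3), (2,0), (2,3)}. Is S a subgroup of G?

Yes

|S| = 6 divides |G| = 18, consistent with Lagrange.
S contains the identity, every element's inverse is in S, and S is closed under +: it is a subgroup.
In fact S = ⟨(2,3)⟩.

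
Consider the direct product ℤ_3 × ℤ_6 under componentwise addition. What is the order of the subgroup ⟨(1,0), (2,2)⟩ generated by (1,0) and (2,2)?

9

|⟨(1,0)⟩| = 3 and |⟨(2,2)⟩| = 3, so |H| is a multiple of lcm(3, 3) = 3 and divides |G| = 18.
Closing under the operation: H = {(0,0), (0,2), (0,4), (1,0), (1,2), (1,4), (2,0), (2,2), (2,4)}, so |H| = 9.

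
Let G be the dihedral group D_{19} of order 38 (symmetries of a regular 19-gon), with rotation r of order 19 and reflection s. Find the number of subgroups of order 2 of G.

|G| = 38 and 2 | 38, so subgroups of order 2 are possible by Lagrange.
The subgroups of order 2 are: {e, r^10s}; {e, r^11s}; {e, r^12s}; {e, r^13s}; … (19 in all).
So G has 19 subgroups of order 2.

19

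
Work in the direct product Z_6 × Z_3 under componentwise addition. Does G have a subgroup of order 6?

Yes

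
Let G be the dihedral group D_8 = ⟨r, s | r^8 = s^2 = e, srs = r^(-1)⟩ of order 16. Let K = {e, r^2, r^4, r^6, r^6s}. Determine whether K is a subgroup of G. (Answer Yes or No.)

|K| = 5 does not divide |G| = 16, so by Lagrange K is not a subgroup.

No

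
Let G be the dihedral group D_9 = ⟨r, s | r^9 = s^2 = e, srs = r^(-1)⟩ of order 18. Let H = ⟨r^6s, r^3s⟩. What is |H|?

|⟨r^6s⟩| = 2 and |⟨r^3s⟩| = 2, so |H| is a multiple of lcm(2, 2) = 2 and divides |G| = 18.
Closing under the operation: H = {e, r^3, r^6, s, r^3s, r^6s}, so |H| = 6.

6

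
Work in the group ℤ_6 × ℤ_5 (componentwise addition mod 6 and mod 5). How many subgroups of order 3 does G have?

1

|G| = 30 and 3 | 30, so subgroups of order 3 are possible by Lagrange.
The subgroups of order 3 are: {(0,0), (2,0), (4,0)}.
So G has 1 subgroup of order 3.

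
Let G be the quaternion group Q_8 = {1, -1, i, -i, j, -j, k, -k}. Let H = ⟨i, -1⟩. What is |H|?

|⟨i⟩| = 4 and |⟨-1⟩| = 2, so |H| is a multiple of lcm(4, 2) = 4 and divides |G| = 8.
Closing under the operation: H = {1, -1, i, -i}, so |H| = 4.

4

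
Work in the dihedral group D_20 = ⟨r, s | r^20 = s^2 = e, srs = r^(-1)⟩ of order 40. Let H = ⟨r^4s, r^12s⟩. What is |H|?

10

|⟨r^4s⟩| = 2 and |⟨r^12s⟩| = 2, so |H| is a multiple of lcm(2, 2) = 2 and divides |G| = 40.
Closing under the operation: H = {e, r^4, r^8, r^12, r^16, s, r^4s, r^8s, r^12s, r^16s}, so |H| = 10.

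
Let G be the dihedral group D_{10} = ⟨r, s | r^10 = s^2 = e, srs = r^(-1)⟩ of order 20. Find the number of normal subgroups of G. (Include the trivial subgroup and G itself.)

7

G has 22 subgroups. Checking conjugation-invariance by order — order 1: 1/1 normal; order 2: 1/11 normal; order 4: 0/5 normal; order 5: 1/1 normal; order 10: 3/3 normal; order 20: 1/1 normal.
Total normal subgroups: 7.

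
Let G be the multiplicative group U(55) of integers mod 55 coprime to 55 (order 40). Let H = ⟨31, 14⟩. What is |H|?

|⟨31⟩| = 5 and |⟨14⟩| = 10, so |H| is a multiple of lcm(5, 10) = 10 and divides |G| = 40.
Closing under the operation: H = {1, 4, 9, 14, 16, 26, 31, 34, 36, 49}, so |H| = 10.

10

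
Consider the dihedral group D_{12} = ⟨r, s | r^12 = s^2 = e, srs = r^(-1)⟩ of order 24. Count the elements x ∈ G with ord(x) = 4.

2

The elements of order 4 are: r^3, r^9.
That's 2.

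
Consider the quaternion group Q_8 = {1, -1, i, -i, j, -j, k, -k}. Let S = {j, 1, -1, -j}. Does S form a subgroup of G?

|S| = 4 divides |G| = 8, consistent with Lagrange.
S contains the identity, every element's inverse is in S, and S is closed under ·: it is a subgroup.
In fact S = ⟨j⟩.

Yes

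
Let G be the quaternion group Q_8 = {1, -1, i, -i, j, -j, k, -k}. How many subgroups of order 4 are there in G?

3

|G| = 8 and 4 | 8, so subgroups of order 4 are possible by Lagrange.
The subgroups of order 4 are: {1, -1, i, -i}; {1, -1, j, -j}; {1, -1, k, -k}.
So G has 3 subgroups of order 4.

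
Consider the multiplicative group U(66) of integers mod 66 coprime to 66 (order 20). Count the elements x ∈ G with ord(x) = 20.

0

No element of G has order 20 (even though 20 | 20).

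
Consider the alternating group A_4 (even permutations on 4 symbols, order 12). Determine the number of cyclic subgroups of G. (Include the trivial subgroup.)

8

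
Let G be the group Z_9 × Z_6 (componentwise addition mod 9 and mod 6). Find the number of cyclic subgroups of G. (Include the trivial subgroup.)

Each element a generates a cyclic subgroup ⟨a⟩; distinct elements may generate the same one (a cyclic group of order d has φ(d) generators).
Cyclic subgroups by order — order 1: 1; order 2: 1; order 3: 4; order 6: 4; order 9: 3; order 18: 3.
Total: 16.

16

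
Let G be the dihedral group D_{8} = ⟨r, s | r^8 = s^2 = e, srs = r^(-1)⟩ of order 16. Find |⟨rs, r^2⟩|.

|⟨rs⟩| = 2 and |⟨r^2⟩| = 4, so |H| is a multiple of lcm(2, 4) = 4 and divides |G| = 16.
Closing under the operation: H = {e, r^2, r^4, r^6, rs, r^3s, r^5s, r^7s}, so |H| = 8.

8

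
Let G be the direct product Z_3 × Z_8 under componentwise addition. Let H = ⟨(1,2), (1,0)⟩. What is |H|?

12

|⟨(1,2)⟩| = 12 and |⟨(1,0)⟩| = 3, so |H| is a multiple of lcm(12, 3) = 12 and divides |G| = 24.
Closing under the operation: H = {(0,0), (0,2), (0,4), (0,6), (1,0), (1,2), (1,4), (1,6), (2,0), (2,2), (2,4), (2,6)}, so |H| = 12.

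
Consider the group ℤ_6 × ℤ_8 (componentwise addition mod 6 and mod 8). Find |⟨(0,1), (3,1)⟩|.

|⟨(0,1)⟩| = 8 and |⟨(3,1)⟩| = 8, so |H| is a multiple of lcm(8, 8) = 8 and divides |G| = 48.
Closing under the operation: H = {(0,0), (0,1), (0,2), (0,3), (0,4), (0,5), (0,6), (0,7), (3,0), (3,1), (3,2), (3,3), (3,4), (3,5), (3,6), (3,7)}, so |H| = 16.

16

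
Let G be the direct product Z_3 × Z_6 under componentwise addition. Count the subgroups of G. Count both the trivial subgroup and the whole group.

|G| = 18, so by Lagrange every subgroup order divides 18. Divisors: 1, 2, 3, 6, 9, 18.
Subgroups by order — order 1: 1; order 2: 1; order 3: 4; order 6: 4; order 9: 1; order 18: 1.
Total: 1 + 1 + 4 + 4 + 1 + 1 = 12.

12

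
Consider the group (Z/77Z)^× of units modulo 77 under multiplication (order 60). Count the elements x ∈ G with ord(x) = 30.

24

Enumerating element orders in G gives 24 elements of order 30.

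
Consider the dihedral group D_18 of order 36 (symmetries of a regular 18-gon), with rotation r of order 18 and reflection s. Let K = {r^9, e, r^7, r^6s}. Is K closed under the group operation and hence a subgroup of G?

No

r^7 ∈ K but its inverse r^11 ∉ K, so K is not a subgroup.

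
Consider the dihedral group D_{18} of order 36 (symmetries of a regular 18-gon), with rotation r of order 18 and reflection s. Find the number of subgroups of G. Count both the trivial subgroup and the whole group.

45

|G| = 36, so by Lagrange every subgroup order divides 36. Divisors: 1, 2, 3, 4, 6, 9, 12, 18, 36.
Subgroups by order — order 1: 1; order 2: 19; order 3: 1; order 4: 9; order 6: 7; order 9: 1; order 12: 3; order 18: 3; order 36: 1.
Total: 1 + 19 + 1 + 9 + 7 + 1 + 3 + 3 + 1 = 45.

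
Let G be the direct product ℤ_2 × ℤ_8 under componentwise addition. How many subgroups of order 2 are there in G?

3

|G| = 16 and 2 | 16, so subgroups of order 2 are possible by Lagrange.
The subgroups of order 2 are: {(0,0), (0,4)}; {(0,0), (1,0)}; {(0,0), (1,4)}.
So G has 3 subgroups of order 2.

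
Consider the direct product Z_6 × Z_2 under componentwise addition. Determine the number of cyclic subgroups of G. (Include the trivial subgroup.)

8

Group the elements of G by the cyclic subgroup they generate; each cyclic subgroup of order d accounts for φ(d) elements.
Cyclic subgroups by order — order 1: 1; order 2: 3; order 3: 1; order 6: 3.
Total: 8.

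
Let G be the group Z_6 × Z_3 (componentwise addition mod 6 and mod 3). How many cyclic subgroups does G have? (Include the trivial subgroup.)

10

Group the elements of G by the cyclic subgroup they generate; each cyclic subgroup of order d accounts for φ(d) elements.
Cyclic subgroups by order — order 1: 1; order 2: 1; order 3: 4; order 6: 4.
Total: 10.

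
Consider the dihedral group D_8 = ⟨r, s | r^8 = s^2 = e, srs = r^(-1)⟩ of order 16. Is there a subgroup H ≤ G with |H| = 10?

10 does not divide |G| = 16, so by Lagrange no subgroup of order 10 exists.

No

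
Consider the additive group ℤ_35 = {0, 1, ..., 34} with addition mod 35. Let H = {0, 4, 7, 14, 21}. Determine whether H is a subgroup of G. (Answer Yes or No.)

4 ∈ H but its inverse 31 ∉ H, so H is not a subgroup.

No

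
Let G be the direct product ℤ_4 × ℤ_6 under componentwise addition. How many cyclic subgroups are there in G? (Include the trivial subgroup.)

A cyclic subgroup of order d is generated by each of its φ(d) elements of order d, so the cyclic subgroups of order d number (#elements of order d)/φ(d).
Cyclic subgroups by order — order 1: 1; order 2: 3; order 3: 1; order 4: 2; order 6: 3; order 12: 2.
Total: 12.

12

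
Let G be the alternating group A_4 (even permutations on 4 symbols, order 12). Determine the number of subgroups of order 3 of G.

4

|G| = 12 and 3 | 12, so subgroups of order 3 are possible by Lagrange.
The subgroups of order 3 are: {e, (1 2 3), (1 3 2)}; {e, (1 2 4), (1 4 2)}; {e, (1 3 4), (1 4 3)}; {e, (2 3 4), (2 4 3)}.
So G has 4 subgroups of order 3.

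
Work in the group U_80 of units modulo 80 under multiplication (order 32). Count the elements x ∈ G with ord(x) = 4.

24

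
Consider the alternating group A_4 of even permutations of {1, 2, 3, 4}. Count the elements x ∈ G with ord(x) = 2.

The elements of order 2 are: (1 2)(3 4), (1 3)(2 4), (1 4)(2 3).
That's 3.

3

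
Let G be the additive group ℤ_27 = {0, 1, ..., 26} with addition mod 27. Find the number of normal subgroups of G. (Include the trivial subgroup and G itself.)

G is abelian, so every subgroup is normal.
G has 4 subgroups in total, hence 4 normal subgroups.

4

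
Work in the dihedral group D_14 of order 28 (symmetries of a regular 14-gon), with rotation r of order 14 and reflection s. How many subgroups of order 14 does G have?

3

|G| = 28 and 14 | 28, so subgroups of order 14 are possible by Lagrange.
The subgroups of order 14 are: {e, r, r^2, r^3, r^4, r^5, r^6, r^7, r^8, r^9, r^10, r^11, r^12, r^13}; {e, r^2, r^4, r^6, r^8, r^10, r^12, s, r^2s, r^4s, r^6s, r^8s, r^10s, r^12s}; {e, r^2, r^4, r^6, r^8, r^10, r^12, rs, r^3s, r^5s, r^7s, r^9s, r^11s, r^13s}.
So G has 3 subgroups of order 14.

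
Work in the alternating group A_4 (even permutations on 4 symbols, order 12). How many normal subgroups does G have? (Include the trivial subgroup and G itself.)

G has 10 subgroups. Checking conjugation-invariance by order — order 1: 1/1 normal; order 2: 0/3 normal; order 3: 0/4 normal; order 4: 1/1 normal; order 12: 1/1 normal.
Total normal subgroups: 3.

3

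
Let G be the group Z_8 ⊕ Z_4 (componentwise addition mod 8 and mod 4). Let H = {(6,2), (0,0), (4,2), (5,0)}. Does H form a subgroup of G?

No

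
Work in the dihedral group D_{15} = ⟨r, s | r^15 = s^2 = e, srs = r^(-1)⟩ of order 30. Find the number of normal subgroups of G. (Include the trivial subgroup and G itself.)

5

G has 28 subgroups. Checking conjugation-invariance by order — order 1: 1/1 normal; order 2: 0/15 normal; order 3: 1/1 normal; order 5: 1/1 normal; order 6: 0/5 normal; order 10: 0/3 normal; order 15: 1/1 normal; order 30: 1/1 normal.
Total normal subgroups: 5.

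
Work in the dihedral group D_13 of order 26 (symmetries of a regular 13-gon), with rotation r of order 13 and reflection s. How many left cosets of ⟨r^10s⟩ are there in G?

13

|⟨r^10s⟩| = 2 and |G| = 26.
By Lagrange, [G : H] = |G|/|H| = 26/2 = 13.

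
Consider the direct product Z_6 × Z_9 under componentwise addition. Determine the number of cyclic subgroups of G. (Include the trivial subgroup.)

16

Group the elements of G by the cyclic subgroup they generate; each cyclic subgroup of order d accounts for φ(d) elements.
Cyclic subgroups by order — order 1: 1; order 2: 1; order 3: 4; order 6: 4; order 9: 3; order 18: 3.
Total: 16.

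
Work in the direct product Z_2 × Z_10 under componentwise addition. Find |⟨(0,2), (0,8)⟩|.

5

|⟨(0,2)⟩| = 5 and |⟨(0,8)⟩| = 5, so |H| is a multiple of lcm(5, 5) = 5 and divides |G| = 20.
Closing under the operation: H = {(0,0), (0,2), (0,4), (0,6), (0,8)}, so |H| = 5.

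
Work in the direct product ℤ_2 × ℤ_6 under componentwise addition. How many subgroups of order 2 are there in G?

|G| = 12 and 2 | 12, so subgroups of order 2 are possible by Lagrange.
The subgroups of order 2 are: {(0,0), (0,3)}; {(0,0), (1,0)}; {(0,0), (1,3)}.
So G has 3 subgroups of order 2.

3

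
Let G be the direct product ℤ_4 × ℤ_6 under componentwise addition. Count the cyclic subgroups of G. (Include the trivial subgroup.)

12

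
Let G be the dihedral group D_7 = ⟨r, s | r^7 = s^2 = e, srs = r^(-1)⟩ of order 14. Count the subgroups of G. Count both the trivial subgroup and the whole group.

|G| = 14, so by Lagrange every subgroup order divides 14. Divisors: 1, 2, 7, 14.
Subgroups by order — order 1: 1; order 2: 7; order 7: 1; order 14: 1.
Total: 1 + 7 + 1 + 1 = 10.

10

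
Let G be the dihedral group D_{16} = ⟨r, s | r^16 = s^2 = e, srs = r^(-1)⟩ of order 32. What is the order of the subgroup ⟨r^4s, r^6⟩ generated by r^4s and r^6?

16

|⟨r^4s⟩| = 2 and |⟨r^6⟩| = 8, so |H| is a multiple of lcm(2, 8) = 8 and divides |G| = 32.
Closing under the operation: H = {e, r^2, r^4, r^6, r^8, r^10, r^12, r^14, s, r^2s, r^4s, r^6s, r^8s, r^10s, r^12s, r^14s}, so |H| = 16.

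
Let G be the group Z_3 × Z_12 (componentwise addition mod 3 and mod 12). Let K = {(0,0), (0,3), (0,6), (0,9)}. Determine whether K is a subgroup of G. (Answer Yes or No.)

Yes

|K| = 4 divides |G| = 36, consistent with Lagrange.
K contains the identity, every element's inverse is in K, and K is closed under +: it is a subgroup.
In fact K = ⟨(0,3)⟩.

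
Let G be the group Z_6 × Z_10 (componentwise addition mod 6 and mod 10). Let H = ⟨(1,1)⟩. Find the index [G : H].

|⟨(1,1)⟩| = 30 and |G| = 60.
By Lagrange, [G : H] = |G|/|H| = 60/30 = 2.

2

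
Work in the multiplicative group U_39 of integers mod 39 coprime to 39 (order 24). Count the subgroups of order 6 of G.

|G| = 24 and 6 | 24, so subgroups of order 6 are possible by Lagrange.
The subgroups of order 6 are: {1, 4, 10, 16, 22, 25}; {1, 14, 16, 22, 29, 35}; {1, 16, 17, 22, 23, 38}.
So G has 3 subgroups of order 6.

3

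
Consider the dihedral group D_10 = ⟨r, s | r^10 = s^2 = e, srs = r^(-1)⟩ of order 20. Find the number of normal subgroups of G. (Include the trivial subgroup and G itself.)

7

G has 22 subgroups. Checking conjugation-invariance by order — order 1: 1/1 normal; order 2: 1/11 normal; order 4: 0/5 normal; order 5: 1/1 normal; order 10: 3/3 normal; order 20: 1/1 normal.
Total normal subgroups: 7.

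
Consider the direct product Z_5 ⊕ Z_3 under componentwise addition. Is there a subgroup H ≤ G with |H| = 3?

Yes

3 | 15. A subgroup of order 3 is {(0,0), (0,1), (0,2)}.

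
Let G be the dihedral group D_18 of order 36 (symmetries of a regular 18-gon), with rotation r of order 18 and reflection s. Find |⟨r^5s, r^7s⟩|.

18

|⟨r^5s⟩| = 2 and |⟨r^7s⟩| = 2, so |H| is a multiple of lcm(2, 2) = 2 and divides |G| = 36.
Closing under the operation: H = {e, r^2, r^4, r^6, r^8, r^10, r^12, r^14, r^16, rs, r^3s, r^5s, r^7s, r^9s, r^11s, r^13s, r^15s, r^17s}, so |H| = 18.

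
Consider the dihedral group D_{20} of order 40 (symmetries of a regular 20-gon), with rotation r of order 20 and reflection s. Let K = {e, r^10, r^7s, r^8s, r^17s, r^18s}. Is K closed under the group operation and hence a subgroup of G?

|K| = 6 does not divide |G| = 40, so by Lagrange K is not a subgroup.

No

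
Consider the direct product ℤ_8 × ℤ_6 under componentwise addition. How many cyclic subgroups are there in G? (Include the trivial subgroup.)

A cyclic subgroup of order d is generated by each of its φ(d) elements of order d, so the cyclic subgroups of order d number (#elements of order d)/φ(d).
Cyclic subgroups by order — order 1: 1; order 2: 3; order 3: 1; order 4: 2; order 6: 3; order 8: 2; order 12: 2; order 24: 2.
Total: 16.

16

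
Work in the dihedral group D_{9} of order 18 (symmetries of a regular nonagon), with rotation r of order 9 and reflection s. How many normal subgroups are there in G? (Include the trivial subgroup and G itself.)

G has 16 subgroups. Checking conjugation-invariance by order — order 1: 1/1 normal; order 2: 0/9 normal; order 3: 1/1 normal; order 6: 0/3 normal; order 9: 1/1 normal; order 18: 1/1 normal.
Total normal subgroups: 4.

4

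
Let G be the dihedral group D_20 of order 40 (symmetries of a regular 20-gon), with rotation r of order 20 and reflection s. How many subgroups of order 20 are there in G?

3

|G| = 40 and 20 | 40, so subgroups of order 20 are possible by Lagrange.
The subgroups of order 20 are: {e, r, r^2, r^3, r^4, r^5, r^6, r^7, r^8, r^9, r^10, r^11, r^12, r^13, r^14, r^15, r^16, r^17, r^18, r^19}; {e, r^2, r^4, r^6, r^8, r^10, r^12, r^14, r^16, r^18, s, r^2s, r^4s, r^6s, r^8s, r^10s, r^12s, r^14s, r^16s, r^18s}; {e, r^2, r^4, r^6, r^8, r^10, r^12, r^14, r^16, r^18, rs, r^3s, r^5s, r^7s, r^9s, r^11s, r^13s, r^15s, r^17s, r^19s}.
So G has 3 subgroups of order 20.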